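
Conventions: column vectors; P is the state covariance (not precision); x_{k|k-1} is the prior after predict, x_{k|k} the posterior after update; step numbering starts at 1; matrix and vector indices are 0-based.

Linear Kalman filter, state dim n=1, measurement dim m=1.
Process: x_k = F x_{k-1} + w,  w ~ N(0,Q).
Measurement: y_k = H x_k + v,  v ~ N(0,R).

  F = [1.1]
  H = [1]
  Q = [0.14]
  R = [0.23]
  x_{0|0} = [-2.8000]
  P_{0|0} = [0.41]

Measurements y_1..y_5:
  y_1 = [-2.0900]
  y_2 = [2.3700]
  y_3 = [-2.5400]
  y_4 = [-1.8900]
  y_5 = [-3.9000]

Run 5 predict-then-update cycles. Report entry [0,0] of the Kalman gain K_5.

K[0,0] = 0.5638

step 1: x^-=[-3.0800]  P^-=[0.6361]  S=[0.8661]  K=[0.7344]  nu=[0.9900]  x^+=[-2.3529]  P^+=[0.1689]
step 2: x^-=[-2.5882]  P^-=[0.3444]  S=[0.5744]  K=[0.5996]  nu=[4.9582]  x^+=[0.3846]  P^+=[0.1379]
step 3: x^-=[0.4231]  P^-=[0.3069]  S=[0.5369]  K=[0.5716]  nu=[-2.9631]  x^+=[-1.2706]  P^+=[0.1315]
step 4: x^-=[-1.3976]  P^-=[0.2991]  S=[0.5291]  K=[0.5653]  nu=[-0.4924]  x^+=[-1.6760]  P^+=[0.1300]
step 5: x^-=[-1.8435]  P^-=[0.2973]  S=[0.5273]  K=[0.5638]  nu=[-2.0565]  x^+=[-3.0030]  P^+=[0.1297]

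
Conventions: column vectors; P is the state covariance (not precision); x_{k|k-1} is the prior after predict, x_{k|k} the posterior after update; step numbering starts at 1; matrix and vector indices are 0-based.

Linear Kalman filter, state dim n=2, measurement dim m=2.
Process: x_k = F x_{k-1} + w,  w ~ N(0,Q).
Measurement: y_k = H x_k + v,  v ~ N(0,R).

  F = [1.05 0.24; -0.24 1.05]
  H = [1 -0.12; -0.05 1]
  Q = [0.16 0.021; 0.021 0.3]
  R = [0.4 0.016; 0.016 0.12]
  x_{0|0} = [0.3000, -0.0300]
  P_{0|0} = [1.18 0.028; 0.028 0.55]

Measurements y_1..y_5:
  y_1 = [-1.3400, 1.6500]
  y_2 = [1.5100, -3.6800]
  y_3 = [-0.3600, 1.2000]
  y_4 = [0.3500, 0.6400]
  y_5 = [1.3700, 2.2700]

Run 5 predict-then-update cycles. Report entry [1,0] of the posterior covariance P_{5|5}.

P_post[1,0] = 0.0212

step 1: x^-=[0.3078, -0.1035]  P^-=[1.5067 -0.1085; -0.1085 0.9602]  S=[1.9466 -0.2837; -0.2837 1.0948]  K=[0.7859 0.0358; 0.0142 0.8857]  nu=[-1.6602, 1.7689]  x^+=[-0.9338, 1.4397]  P^+=[0.3189 0.0328; 0.0328 0.1081]
step 2: x^-=[-0.6350, 1.7357]  P^-=[0.5343 0.0022; 0.0022 0.4211]  S=[0.9399 -0.0591; -0.0591 0.5422]  K=[0.5693 0.0167; -0.0027 0.7761]  nu=[2.3532, -5.4475]  x^+=[0.6135, -2.4985]  P^+=[0.2307 0.0227; 0.0227 0.0942]
step 3: x^-=[0.0445, -2.7706]  P^-=[0.4312 0.0103; 0.0103 0.4058]  S=[0.8346 -0.0439; -0.0439 0.5258]  K=[0.5163 0.0217; -0.0055 0.7702]  nu=[-0.7370, 3.9728]  x^+=[-0.2499, 0.2935]  P^+=[0.2094 0.0213; 0.0213 0.0934]
step 4: x^-=[-0.1920, 0.3682]  P^-=[0.4070 0.0141; 0.0141 0.4043]  S=[0.8095 -0.0387; -0.0387 0.5239]  K=[0.5020 0.0251; -0.0057 0.7699]  nu=[0.5862, 0.2622]  x^+=[0.1088, 0.5667]  P^+=[0.2037 0.0212; 0.0212 0.0934]
step 5: x^-=[0.2503, 0.5689]  P^-=[0.4007 0.0154; 0.0154 0.4040]  S=[0.8028 -0.0371; -0.0371 0.5234]  K=[0.4980 0.0263; -0.0057 0.7699]  nu=[1.1880, 1.7136]  x^+=[0.8870, 1.8814]  P^+=[0.2022 0.0212; 0.0212 0.0934]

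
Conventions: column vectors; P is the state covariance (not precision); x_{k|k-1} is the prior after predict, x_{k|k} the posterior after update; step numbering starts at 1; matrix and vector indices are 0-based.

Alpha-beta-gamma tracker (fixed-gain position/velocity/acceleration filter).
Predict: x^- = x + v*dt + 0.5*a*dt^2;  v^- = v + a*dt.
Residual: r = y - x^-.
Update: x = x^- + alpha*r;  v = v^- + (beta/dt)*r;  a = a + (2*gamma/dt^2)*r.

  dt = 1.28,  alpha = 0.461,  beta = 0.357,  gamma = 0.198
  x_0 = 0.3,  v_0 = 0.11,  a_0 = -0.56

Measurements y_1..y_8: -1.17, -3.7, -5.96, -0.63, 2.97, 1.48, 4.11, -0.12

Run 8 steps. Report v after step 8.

step 1: x_pred=-0.0180  r=-1.1520  x^+=-0.5490  v^+=-0.9281  a^+=-0.8384
step 2: x_pred=-2.4239  r=-1.2761  x^+=-3.0122  v^+=-2.3572  a^+=-1.1469
step 3: x_pred=-6.9690  r=1.0090  x^+=-6.5038  v^+=-3.5438  a^+=-0.9030
step 4: x_pred=-11.7797  r=11.1497  x^+=-6.6397  v^+=-1.5900  a^+=1.7919
step 5: x_pred=-7.2070  r=10.1770  x^+=-2.5154  v^+=3.5420  a^+=4.2516
step 6: x_pred=5.5013  r=-4.0213  x^+=3.6475  v^+=7.8625  a^+=3.2797
step 7: x_pred=16.3983  r=-12.2883  x^+=10.7334  v^+=8.6332  a^+=0.3096
step 8: x_pred=22.0376  r=-22.1576  x^+=11.8229  v^+=2.8497  a^+=-5.0458

v_post = 2.8497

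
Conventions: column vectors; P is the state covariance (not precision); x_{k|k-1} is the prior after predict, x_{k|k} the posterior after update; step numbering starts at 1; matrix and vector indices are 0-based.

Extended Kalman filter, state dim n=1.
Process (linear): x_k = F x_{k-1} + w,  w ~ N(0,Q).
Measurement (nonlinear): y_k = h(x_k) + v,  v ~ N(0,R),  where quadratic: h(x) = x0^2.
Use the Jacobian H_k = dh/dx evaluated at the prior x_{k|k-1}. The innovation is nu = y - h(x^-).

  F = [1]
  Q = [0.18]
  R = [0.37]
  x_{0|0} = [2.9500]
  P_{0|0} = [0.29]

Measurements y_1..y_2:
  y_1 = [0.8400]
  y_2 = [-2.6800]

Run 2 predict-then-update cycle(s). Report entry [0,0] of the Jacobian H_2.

step 1: x^-=[2.9500]  P^-=[0.4700]  H_jac=[5.9000]  S=[16.7307]  K=[0.1657]  nu=[-7.8625]  x^+=[1.6468]  P^+=[0.0104]
step 2: x^-=[1.6468]  P^-=[0.1904]  H_jac=[3.2937]  S=[2.4355]  K=[0.2575]  nu=[-5.3921]  x^+=[0.2585]  P^+=[0.0289]

H_jac[0,0] = 3.2937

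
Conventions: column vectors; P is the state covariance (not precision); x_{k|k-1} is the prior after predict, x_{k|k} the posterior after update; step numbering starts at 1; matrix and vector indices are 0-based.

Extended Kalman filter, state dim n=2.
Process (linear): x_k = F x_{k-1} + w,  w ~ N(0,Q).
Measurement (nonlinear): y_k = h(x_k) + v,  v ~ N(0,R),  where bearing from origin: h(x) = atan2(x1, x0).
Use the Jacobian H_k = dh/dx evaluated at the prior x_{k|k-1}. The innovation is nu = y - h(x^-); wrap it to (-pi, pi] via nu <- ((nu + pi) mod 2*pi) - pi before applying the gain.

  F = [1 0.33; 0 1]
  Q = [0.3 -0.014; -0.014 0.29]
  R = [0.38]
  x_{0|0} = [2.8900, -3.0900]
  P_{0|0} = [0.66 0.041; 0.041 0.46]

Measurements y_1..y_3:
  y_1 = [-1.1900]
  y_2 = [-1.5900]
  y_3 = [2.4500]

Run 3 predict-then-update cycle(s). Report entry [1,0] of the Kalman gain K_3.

step 1: x^-=[1.8703, -3.0900]  P^-=[1.0372 0.1788; 0.1788 0.7500]  H_jac=[0.2369 0.1434]  S=[0.4657]  K=[0.5825; 0.3218]  nu=[-0.1635]  x^+=[1.7751, -3.1426]  P^+=[0.8791 0.0915; 0.0915 0.7018]
step 2: x^-=[0.7380, -3.1426]  P^-=[1.3160 0.3091; 0.3091 0.9918]  H_jac=[0.3016 0.0708]  S=[0.5179]  K=[0.8086; 0.3156]  nu=[-0.2499]  x^+=[0.5360, -3.2215]  P^+=[0.9773 0.1769; 0.1769 0.9402]
step 3: x^-=[-0.5271, -3.2215]  P^-=[1.4965 0.4732; 0.4732 1.2302]  H_jac=[0.3023 -0.0495]  S=[0.5056]  K=[0.8485; 0.1626]  nu=[-2.1002]  x^+=[-2.3091, -3.5629]  P^+=[1.1325 0.4034; 0.4034 1.2168]

K[1,0] = 0.1626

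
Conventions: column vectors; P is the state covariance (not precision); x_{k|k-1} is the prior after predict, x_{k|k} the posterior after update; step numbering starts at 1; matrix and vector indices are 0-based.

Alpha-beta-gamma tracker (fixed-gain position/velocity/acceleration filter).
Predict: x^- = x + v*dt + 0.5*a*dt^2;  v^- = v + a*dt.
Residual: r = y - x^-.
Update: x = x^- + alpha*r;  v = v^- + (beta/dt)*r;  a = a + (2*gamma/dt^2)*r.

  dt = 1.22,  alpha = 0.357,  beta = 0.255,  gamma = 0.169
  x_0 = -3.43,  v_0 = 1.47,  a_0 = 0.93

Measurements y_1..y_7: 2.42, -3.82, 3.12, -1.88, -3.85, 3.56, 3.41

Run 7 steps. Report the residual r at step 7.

step 1: x_pred=-0.9445  r=3.3645  x^+=0.2566  v^+=3.3078  a^+=1.6940
step 2: x_pred=5.5529  r=-9.3729  x^+=2.2068  v^+=3.4155  a^+=-0.4344
step 3: x_pred=6.0503  r=-2.9303  x^+=5.0042  v^+=2.2730  a^+=-1.0999
step 4: x_pred=6.9587  r=-8.8387  x^+=3.8033  v^+=-0.9163  a^+=-3.1071
step 5: x_pred=0.3731  r=-4.2231  x^+=-1.1346  v^+=-5.5896  a^+=-4.0661
step 6: x_pred=-10.9799  r=14.5399  x^+=-5.7892  v^+=-7.5112  a^+=-0.7642
step 7: x_pred=-15.5215  r=18.9315  x^+=-8.7630  v^+=-4.4865  a^+=3.5349

resid = 18.9315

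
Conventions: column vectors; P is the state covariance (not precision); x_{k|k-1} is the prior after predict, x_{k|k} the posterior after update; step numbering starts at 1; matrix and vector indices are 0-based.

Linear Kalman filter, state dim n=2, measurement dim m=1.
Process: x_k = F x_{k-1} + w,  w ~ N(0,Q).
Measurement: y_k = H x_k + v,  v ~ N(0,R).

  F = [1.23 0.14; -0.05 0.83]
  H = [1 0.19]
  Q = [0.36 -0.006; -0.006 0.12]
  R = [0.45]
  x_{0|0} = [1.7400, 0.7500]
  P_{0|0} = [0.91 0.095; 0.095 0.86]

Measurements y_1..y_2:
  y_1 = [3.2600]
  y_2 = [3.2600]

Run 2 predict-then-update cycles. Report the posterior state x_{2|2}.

x_post = [3.3731, 0.3504]

step 1: x^-=[2.2452, 0.5355]  P^-=[1.7863 0.1343; 0.1343 0.7068]  S=[2.3129]  K=[0.7834; 0.1161]  nu=[0.9131]  x^+=[2.9605, 0.6415]  P^+=[0.3670 -0.0761; -0.0761 0.6757]
step 2: x^-=[3.7312, 0.3844]  P^-=[0.9022 -0.0272; -0.0272 0.5927]  S=[1.3633]  K=[0.6580; 0.0626]  nu=[-0.5442]  x^+=[3.3731, 0.3504]  P^+=[0.3120 -0.0834; -0.0834 0.5873]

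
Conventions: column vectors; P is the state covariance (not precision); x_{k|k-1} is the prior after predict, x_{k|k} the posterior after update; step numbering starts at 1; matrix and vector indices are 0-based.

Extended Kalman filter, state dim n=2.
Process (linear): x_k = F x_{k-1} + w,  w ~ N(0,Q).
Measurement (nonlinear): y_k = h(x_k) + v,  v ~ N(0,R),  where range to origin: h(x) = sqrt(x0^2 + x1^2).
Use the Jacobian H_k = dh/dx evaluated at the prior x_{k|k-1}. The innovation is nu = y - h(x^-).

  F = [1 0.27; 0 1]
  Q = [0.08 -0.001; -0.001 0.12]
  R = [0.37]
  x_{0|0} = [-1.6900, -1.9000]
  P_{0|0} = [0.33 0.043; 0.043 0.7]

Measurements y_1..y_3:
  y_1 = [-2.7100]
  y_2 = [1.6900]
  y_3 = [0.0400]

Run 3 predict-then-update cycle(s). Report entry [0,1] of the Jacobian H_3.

H_jac[0,1] = 0.8353

step 1: x^-=[-2.2030, -1.9000]  P^-=[0.4843 0.2310; 0.2310 0.8200]  H_jac=[-0.7573 -0.6531]  S=[1.2260]  K=[-0.4222; -0.5795]  nu=[-5.6192]  x^+=[0.1693, 1.3565]  P^+=[0.2657 -0.0689; -0.0689 0.4083]
step 2: x^-=[0.5355, 1.3565]  P^-=[0.3383 0.0403; 0.0403 0.5283]  H_jac=[0.3672 0.9301]  S=[0.9002]  K=[0.1796; 0.5623]  nu=[0.2317]  x^+=[0.5771, 1.4867]  P^+=[0.3092 -0.0506; -0.0506 0.2437]
step 3: x^-=[0.9786, 1.4867]  P^-=[0.3797 0.0142; 0.0142 0.3637]  H_jac=[0.5498 0.8353]  S=[0.7515]  K=[0.2935; 0.4146]  nu=[-1.7399]  x^+=[0.4679, 0.7654]  P^+=[0.3149 -0.0773; -0.0773 0.2345]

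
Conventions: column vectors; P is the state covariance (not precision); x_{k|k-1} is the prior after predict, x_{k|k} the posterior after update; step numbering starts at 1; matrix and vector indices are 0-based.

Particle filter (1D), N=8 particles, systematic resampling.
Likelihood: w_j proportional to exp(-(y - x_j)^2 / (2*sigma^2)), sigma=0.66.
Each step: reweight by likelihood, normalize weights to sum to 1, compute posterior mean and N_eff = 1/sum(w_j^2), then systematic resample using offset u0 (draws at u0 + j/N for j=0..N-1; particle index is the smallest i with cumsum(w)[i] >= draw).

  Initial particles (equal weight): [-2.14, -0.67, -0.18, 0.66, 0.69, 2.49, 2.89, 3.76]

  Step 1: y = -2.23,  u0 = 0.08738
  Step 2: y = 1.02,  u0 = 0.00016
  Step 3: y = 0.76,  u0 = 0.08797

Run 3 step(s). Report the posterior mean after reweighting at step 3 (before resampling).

step 1: w=[0.9346, 0.0577, 0.0076, 0.0001, 0.0001, 0.0000, 0.0000, 0.0000]  mean=-2.0399  Neff=1.1405  idx=[0, 0, 0, 0, 0, 0, 0, 1]
step 2: w=[0.0003, 0.0003, 0.0003, 0.0003, 0.0003, 0.0003, 0.0003, 0.9980]  mean=-0.6729  Neff=1.0039  idx=[0, 7, 7, 7, 7, 7, 7, 7]
step 3: w=[0.0001, 0.1428, 0.1428, 0.1428, 0.1428, 0.1428, 0.1428, 0.1428]  mean=-0.6701  Neff=7.0013  idx=[1, 2, 3, 4, 5, 5, 6, 7]

post_mean = -0.6701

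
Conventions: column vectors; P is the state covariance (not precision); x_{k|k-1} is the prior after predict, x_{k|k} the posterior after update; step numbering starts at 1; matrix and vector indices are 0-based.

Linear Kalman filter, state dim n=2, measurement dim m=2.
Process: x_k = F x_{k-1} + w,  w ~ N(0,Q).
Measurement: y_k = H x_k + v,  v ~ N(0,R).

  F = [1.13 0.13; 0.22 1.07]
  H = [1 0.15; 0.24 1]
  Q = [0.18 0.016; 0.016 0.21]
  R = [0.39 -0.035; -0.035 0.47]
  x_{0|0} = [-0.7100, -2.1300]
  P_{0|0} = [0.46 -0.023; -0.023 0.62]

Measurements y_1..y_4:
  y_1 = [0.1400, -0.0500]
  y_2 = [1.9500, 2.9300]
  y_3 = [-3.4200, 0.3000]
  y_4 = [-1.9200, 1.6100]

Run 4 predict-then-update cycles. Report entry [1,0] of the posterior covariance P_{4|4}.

step 1: x^-=[-1.0792, -2.4353]  P^-=[0.7711 0.1881; 0.1881 0.9313]  S=[1.2385 0.4847; 0.4847 1.5360]  K=[0.6278 0.0449; 0.0182 0.6300]  nu=[1.5845, 2.6443]  x^+=[0.0342, -0.7407]  P^+=[0.2525 -0.0615; -0.0615 0.3102]
step 2: x^-=[-0.0576, -0.7850]  P^-=[0.4896 0.0458; 0.0458 0.5484]  S=[0.9057 0.2122; 0.2122 1.0686]  K=[0.5374 0.0461; 0.0197 0.5196]  nu=[2.1254, 3.7288]  x^+=[1.2564, 1.1943]  P^+=[0.2153 -0.0488; -0.0488 0.2552]
step 3: x^-=[1.5750, 1.5543]  P^-=[0.4449 0.0446; 0.0446 0.4897]  S=[0.8593 0.1914; 0.1914 1.0067]  K=[0.5138 0.0527; 0.0278 0.4917]  nu=[-5.2282, -1.6323]  x^+=[-1.1971, 0.6060]  P^+=[0.2049 -0.0424; -0.0424 0.2403]
step 4: x^-=[-1.2739, 0.3851]  P^-=[0.4332 0.0479; 0.0479 0.4751]  S=[0.8483 0.1899; 0.1899 0.9930]  K=[0.5066 0.0561; 0.0322 0.4839]  nu=[-0.7038, 1.5306]  x^+=[-1.5447, 1.1031]  P^+=[0.2016 -0.0398; -0.0398 0.2358]

P_post[1,0] = -0.0398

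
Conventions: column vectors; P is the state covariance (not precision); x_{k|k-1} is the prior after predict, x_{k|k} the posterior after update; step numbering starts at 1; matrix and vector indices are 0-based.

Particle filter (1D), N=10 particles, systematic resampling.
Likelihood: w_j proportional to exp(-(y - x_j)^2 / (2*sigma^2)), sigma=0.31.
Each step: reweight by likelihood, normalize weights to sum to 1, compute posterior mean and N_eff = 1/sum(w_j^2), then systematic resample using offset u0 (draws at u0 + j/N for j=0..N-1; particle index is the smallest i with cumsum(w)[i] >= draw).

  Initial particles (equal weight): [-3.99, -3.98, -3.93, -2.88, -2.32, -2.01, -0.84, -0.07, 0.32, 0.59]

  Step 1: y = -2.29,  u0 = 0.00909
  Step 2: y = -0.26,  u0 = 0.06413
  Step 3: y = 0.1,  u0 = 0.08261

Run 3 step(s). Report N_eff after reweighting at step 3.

N_eff = 10.0000

step 1: w=[0.0000, 0.0000, 0.0000, 0.0896, 0.5457, 0.3646, 0.0000, 0.0000, 0.0000, 0.0000]  mean=-2.2571  Neff=2.2789  idx=[3, 4, 4, 4, 4, 4, 4, 5, 5, 5]
step 2: w=[0.0000, 0.0007, 0.0007, 0.0007, 0.0007, 0.0007, 0.0007, 0.3319, 0.3319, 0.3319]  mean=-2.0113  Neff=3.0258  idx=[7, 7, 7, 8, 8, 8, 8, 9, 9, 9]
step 3: w=[0.1000, 0.1000, 0.1000, 0.1000, 0.1000, 0.1000, 0.1000, 0.1000, 0.1000, 0.1000]  mean=-2.0100  Neff=10.0000  idx=[0, 1, 2, 3, 4, 5, 6, 7, 8, 9]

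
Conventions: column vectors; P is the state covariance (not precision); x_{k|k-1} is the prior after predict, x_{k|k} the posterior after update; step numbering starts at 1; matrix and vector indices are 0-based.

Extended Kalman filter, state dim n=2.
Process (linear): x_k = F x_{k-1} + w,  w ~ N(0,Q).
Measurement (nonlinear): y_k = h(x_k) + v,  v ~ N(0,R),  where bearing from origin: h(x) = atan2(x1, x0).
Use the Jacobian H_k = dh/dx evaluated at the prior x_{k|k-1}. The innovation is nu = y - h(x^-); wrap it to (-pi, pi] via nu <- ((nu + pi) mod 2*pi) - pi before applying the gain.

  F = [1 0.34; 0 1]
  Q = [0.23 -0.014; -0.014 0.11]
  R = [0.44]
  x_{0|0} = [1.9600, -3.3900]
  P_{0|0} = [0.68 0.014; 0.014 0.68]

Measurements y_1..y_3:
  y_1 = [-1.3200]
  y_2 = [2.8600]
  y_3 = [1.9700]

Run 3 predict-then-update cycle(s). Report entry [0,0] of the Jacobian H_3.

H_jac[0,0] = 0.1742

step 1: x^-=[0.8074, -3.3900]  P^-=[0.9981 0.2312; 0.2312 0.7900]  H_jac=[0.2792 0.0665]  S=[0.5299]  K=[0.5549; 0.2209]  nu=[0.0170]  x^+=[0.8168, -3.3862]  P^+=[0.8350 0.1662; 0.1662 0.7641]
step 2: x^-=[-0.3345, -3.3862]  P^-=[1.2664 0.4121; 0.4121 0.8741]  H_jac=[0.2925 -0.0289]  S=[0.5421]  K=[0.6613; 0.1757]  nu=[-1.7539]  x^+=[-1.4943, -3.6944]  P^+=[1.0293 0.3491; 0.3491 0.8574]
step 3: x^-=[-2.7504, -3.6944]  P^-=[1.5958 0.6266; 0.6266 0.9674]  H_jac=[0.1742 -0.1297]  S=[0.4764]  K=[0.4129; -0.0342]  nu=[-2.1024]  x^+=[-3.6185, -3.6225]  P^+=[1.5146 0.6333; 0.6333 0.9668]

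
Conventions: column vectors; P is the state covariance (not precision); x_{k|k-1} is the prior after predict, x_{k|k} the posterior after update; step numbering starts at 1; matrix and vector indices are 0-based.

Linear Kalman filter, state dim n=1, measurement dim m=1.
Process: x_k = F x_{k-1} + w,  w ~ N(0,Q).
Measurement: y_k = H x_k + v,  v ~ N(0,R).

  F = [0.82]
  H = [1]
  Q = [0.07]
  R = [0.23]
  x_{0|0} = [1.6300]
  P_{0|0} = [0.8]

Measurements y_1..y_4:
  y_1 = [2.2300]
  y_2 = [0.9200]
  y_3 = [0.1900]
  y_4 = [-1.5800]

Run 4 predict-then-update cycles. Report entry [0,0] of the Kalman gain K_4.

K[0,0] = 0.3577

step 1: x^-=[1.3366]  P^-=[0.6079]  S=[0.8379]  K=[0.7255]  nu=[0.8934]  x^+=[1.9848]  P^+=[0.1669]
step 2: x^-=[1.6275]  P^-=[0.1822]  S=[0.4122]  K=[0.4420]  nu=[-0.7075]  x^+=[1.3148]  P^+=[0.1017]
step 3: x^-=[1.0781]  P^-=[0.1384]  S=[0.3684]  K=[0.3756]  nu=[-0.8881]  x^+=[0.7445]  P^+=[0.0864]
step 4: x^-=[0.6105]  P^-=[0.1281]  S=[0.3581]  K=[0.3577]  nu=[-2.1905]  x^+=[-0.1730]  P^+=[0.0823]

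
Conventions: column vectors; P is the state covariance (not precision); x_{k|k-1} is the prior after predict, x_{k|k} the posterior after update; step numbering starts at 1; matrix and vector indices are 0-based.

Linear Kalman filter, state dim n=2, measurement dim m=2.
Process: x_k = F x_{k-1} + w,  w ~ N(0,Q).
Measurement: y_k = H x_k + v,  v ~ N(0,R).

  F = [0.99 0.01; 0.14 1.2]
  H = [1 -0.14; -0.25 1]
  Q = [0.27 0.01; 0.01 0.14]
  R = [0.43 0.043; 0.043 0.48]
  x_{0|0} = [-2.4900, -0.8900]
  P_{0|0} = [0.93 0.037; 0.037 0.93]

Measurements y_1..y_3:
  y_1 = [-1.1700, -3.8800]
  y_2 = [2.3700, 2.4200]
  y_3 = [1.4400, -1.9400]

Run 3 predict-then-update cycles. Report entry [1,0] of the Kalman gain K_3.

step 1: x^-=[-2.4740, -1.4166]  P^-=[1.1823 0.1941; 0.1941 1.5099]  S=[1.5876 -0.2631; -0.2631 1.9667]  K=[0.7354 0.0468; 0.1148 0.7584]  nu=[1.1057, -3.0819]  x^+=[-1.8050, -3.6270]  P^+=[0.3376 0.1385; 0.1385 0.4036]
step 2: x^-=[-1.8232, -4.6051]  P^-=[0.6037 0.2263; 0.2263 0.7743]  S=[0.9855 0.0179; 0.0179 1.1789]  K=[0.5794 0.0552; 0.1086 0.6072]  nu=[3.5485, 6.5693]  x^+=[0.5951, -0.2310]  P^+=[0.2681 0.1184; 0.1184 0.3257]
step 3: x^-=[0.5869, -0.1939]  P^-=[0.5351 0.1919; 0.1919 0.6541]  S=[0.9242 0.0163; 0.0163 1.0716]  K=[0.5491 0.0459; 0.0986 0.5641]  nu=[0.8260, -1.5994]  x^+=[0.9670, -1.0147]  P^+=[0.2534 0.1090; 0.1090 0.3023]

K[1,0] = 0.0986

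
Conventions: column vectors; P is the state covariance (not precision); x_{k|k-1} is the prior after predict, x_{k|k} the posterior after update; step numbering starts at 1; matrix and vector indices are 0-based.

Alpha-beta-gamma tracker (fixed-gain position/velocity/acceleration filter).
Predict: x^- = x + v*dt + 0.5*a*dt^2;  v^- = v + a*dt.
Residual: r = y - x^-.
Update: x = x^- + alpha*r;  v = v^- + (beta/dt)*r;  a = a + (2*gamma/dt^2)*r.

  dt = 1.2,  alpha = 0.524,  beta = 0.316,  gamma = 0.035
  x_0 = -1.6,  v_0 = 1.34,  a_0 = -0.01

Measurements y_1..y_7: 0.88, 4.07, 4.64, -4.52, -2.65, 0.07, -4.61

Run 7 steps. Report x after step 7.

step 1: x_pred=0.0008  r=0.8792  x^+=0.4615  v^+=1.5595  a^+=0.0327
step 2: x_pred=2.3565  r=1.7135  x^+=3.2544  v^+=2.0500  a^+=0.1160
step 3: x_pred=5.7980  r=-1.1580  x^+=5.1912  v^+=1.8843  a^+=0.0597
step 4: x_pred=7.4954  r=-12.0154  x^+=1.1993  v^+=-1.2080  a^+=-0.5243
step 5: x_pred=-0.6278  r=-2.0222  x^+=-1.6874  v^+=-2.3697  a^+=-0.6226
step 6: x_pred=-4.9794  r=5.0494  x^+=-2.3335  v^+=-1.7872  a^+=-0.3772
step 7: x_pred=-4.7498  r=0.1398  x^+=-4.6765  v^+=-2.2030  a^+=-0.3704

x_post = -4.6765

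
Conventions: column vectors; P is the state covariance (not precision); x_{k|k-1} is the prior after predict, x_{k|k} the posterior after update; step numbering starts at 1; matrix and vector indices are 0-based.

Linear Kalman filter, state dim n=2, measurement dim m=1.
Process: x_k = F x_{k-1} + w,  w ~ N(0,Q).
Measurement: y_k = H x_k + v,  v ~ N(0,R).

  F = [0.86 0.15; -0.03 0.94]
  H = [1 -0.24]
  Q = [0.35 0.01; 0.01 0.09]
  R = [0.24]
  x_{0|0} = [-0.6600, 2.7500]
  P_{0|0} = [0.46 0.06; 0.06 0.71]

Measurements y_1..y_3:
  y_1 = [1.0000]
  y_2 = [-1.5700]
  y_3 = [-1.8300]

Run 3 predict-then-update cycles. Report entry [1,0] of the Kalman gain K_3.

K[1,0] = 0.1220

step 1: x^-=[-0.1551, 2.6048]  P^-=[0.7217 0.1465; 0.1465 0.7144]  S=[0.9325]  K=[0.7362; -0.0268]  nu=[1.7803]  x^+=[1.1555, 2.5571]  P^+=[0.2163 0.1649; 0.1649 0.7137]
step 2: x^-=[1.3773, 2.3690]  P^-=[0.5685 0.2376; 0.2376 0.7115]  S=[0.7355]  K=[0.6955; 0.0909]  nu=[-2.3788]  x^+=[-0.2771, 2.1529]  P^+=[0.2128 0.1911; 0.1911 0.7055]
step 3: x^-=[0.0847, 2.0320]  P^-=[0.5726 0.2576; 0.2576 0.7028]  S=[0.7294]  K=[0.7002; 0.1220]  nu=[-1.4270]  x^+=[-0.9145, 1.8580]  P^+=[0.2149 0.1953; 0.1953 0.6919]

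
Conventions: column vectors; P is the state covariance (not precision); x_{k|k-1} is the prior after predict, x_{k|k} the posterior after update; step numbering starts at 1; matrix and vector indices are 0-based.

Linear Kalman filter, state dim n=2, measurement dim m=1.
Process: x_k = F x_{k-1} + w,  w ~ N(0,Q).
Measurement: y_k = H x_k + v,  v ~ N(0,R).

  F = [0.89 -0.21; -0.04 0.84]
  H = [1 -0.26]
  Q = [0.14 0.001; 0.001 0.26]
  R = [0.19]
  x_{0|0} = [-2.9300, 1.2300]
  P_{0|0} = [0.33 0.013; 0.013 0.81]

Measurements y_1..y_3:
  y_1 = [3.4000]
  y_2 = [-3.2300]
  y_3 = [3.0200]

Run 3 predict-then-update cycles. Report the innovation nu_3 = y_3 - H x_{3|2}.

step 1: x^-=[-2.8660, 1.1504]  P^-=[0.4323 -0.1438; -0.1438 0.8312]  S=[0.7532]  K=[0.6235; -0.4778]  nu=[6.5651]  x^+=[1.2274, -1.9866]  P^+=[0.1394 0.0806; 0.0806 0.6592]
step 2: x^-=[1.5096, -1.7179]  P^-=[0.2494 -0.0593; -0.0593 0.7199]  S=[0.5189]  K=[0.5103; -0.4750]  nu=[-5.1862]  x^+=[-1.1370, 0.7458]  P^+=[0.1142 0.0665; 0.0665 0.6028]
step 3: x^-=[-1.1686, 0.6720]  P^-=[0.2322 -0.0591; -0.0591 0.6811]  S=[0.4990]  K=[0.4962; -0.4734]  nu=[4.3633]  x^+=[0.9964, -1.3935]  P^+=[0.1094 0.0581; 0.0581 0.5693]

innov = [4.3633]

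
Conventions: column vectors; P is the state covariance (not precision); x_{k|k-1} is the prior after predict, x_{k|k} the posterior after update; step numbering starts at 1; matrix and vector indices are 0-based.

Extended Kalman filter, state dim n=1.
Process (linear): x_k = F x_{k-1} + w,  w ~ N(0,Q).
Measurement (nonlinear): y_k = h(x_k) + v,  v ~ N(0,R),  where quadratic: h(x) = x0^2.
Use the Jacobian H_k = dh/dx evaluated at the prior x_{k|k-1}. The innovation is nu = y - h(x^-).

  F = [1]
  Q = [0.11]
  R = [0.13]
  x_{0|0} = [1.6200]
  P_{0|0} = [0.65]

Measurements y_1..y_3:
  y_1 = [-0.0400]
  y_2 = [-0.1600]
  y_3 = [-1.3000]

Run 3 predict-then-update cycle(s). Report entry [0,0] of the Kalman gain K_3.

K[0,0] = 0.5279

step 1: x^-=[1.6200]  P^-=[0.7600]  H_jac=[3.2400]  S=[8.1082]  K=[0.3037]  nu=[-2.6644]  x^+=[0.8108]  P^+=[0.0122]
step 2: x^-=[0.8108]  P^-=[0.1222]  H_jac=[1.6217]  S=[0.4513]  K=[0.4390]  nu=[-0.8175]  x^+=[0.4520]  P^+=[0.0352]
step 3: x^-=[0.4520]  P^-=[0.1452]  H_jac=[0.9039]  S=[0.2486]  K=[0.5279]  nu=[-1.5043]  x^+=[-0.3421]  P^+=[0.0759]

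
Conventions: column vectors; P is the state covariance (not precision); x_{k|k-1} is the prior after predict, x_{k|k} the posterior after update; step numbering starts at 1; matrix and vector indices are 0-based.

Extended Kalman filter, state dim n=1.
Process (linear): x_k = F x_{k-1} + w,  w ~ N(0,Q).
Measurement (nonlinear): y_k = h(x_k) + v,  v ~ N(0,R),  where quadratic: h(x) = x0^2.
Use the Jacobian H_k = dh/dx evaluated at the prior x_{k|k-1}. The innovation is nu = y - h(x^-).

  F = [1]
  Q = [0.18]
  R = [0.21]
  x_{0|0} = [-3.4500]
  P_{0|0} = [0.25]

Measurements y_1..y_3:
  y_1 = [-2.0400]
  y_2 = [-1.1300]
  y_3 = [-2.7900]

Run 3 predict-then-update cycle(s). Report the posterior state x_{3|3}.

step 1: x^-=[-3.4500]  P^-=[0.4300]  H_jac=[-6.9000]  S=[20.6823]  K=[-0.1435]  nu=[-13.9425]  x^+=[-1.4499]  P^+=[0.0044]
step 2: x^-=[-1.4499]  P^-=[0.1844]  H_jac=[-2.8997]  S=[1.7602]  K=[-0.3037]  nu=[-3.2321]  x^+=[-0.4682]  P^+=[0.0220]
step 3: x^-=[-0.4682]  P^-=[0.2020]  H_jac=[-0.9364]  S=[0.3871]  K=[-0.4886]  nu=[-3.0092]  x^+=[1.0021]  P^+=[0.1096]

x_post = [1.0021]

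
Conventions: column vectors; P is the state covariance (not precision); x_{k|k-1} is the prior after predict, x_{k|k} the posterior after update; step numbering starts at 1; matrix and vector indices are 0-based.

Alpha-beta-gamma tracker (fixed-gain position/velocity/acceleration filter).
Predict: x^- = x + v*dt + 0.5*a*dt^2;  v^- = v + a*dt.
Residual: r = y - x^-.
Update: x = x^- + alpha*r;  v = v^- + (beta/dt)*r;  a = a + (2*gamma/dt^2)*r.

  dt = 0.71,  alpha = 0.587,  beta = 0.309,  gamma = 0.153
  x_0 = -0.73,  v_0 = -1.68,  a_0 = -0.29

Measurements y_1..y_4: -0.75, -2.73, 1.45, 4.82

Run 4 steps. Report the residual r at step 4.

resid = 3.9836

step 1: x_pred=-1.9959  r=1.2459  x^+=-1.2646  v^+=-1.3437  a^+=0.4663
step 2: x_pred=-2.1010  r=-0.6290  x^+=-2.4702  v^+=-1.2863  a^+=0.0845
step 3: x_pred=-3.3622  r=4.8122  x^+=-0.5375  v^+=0.8680  a^+=3.0056
step 4: x_pred=0.8364  r=3.9836  x^+=3.1748  v^+=4.7357  a^+=5.4238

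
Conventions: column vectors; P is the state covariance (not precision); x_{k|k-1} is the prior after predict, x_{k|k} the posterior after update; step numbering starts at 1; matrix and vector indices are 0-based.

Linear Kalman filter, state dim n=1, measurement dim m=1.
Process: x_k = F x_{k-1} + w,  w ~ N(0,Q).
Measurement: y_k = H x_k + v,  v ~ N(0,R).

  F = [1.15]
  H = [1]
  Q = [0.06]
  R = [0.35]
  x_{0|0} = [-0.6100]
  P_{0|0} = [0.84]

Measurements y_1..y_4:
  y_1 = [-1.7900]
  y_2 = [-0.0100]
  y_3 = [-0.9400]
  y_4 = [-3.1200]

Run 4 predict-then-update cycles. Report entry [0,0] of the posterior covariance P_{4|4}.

P_post[0,0] = 0.1549

step 1: x^-=[-0.7015]  P^-=[1.1709]  S=[1.5209]  K=[0.7699]  nu=[-1.0885]  x^+=[-1.5395]  P^+=[0.2695]
step 2: x^-=[-1.7704]  P^-=[0.4164]  S=[0.7664]  K=[0.5433]  nu=[1.7604]  x^+=[-0.8140]  P^+=[0.1902]
step 3: x^-=[-0.9361]  P^-=[0.3115]  S=[0.6615]  K=[0.4709]  nu=[-0.0039]  x^+=[-0.9379]  P^+=[0.1648]
step 4: x^-=[-1.0786]  P^-=[0.2780]  S=[0.6280]  K=[0.4426]  nu=[-2.0414]  x^+=[-1.9822]  P^+=[0.1549]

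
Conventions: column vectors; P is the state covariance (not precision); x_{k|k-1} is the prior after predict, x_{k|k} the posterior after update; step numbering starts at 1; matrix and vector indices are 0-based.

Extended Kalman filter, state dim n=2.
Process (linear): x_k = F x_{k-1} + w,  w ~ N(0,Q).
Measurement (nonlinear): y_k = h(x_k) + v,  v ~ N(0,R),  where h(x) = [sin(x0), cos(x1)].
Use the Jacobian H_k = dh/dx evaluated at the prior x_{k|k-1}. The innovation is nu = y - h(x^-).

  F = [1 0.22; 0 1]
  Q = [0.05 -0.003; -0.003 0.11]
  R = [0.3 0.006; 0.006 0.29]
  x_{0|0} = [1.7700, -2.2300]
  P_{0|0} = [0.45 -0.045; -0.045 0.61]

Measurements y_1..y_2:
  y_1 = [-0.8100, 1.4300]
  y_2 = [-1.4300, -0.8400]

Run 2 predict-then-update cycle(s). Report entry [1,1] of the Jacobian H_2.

step 1: x^-=[1.2794, -2.2300]  P^-=[0.5097 0.0862; 0.0862 0.7200]  H_jac=[0.2873 0.0000; 0.0000 0.7905]  S=[0.3421 0.0256; 0.0256 0.7399]  K=[0.4223 0.0775; 0.0149 0.7687]  nu=[-1.7678, 2.0425]  x^+=[0.6911, -0.6863]  P^+=[0.4426 0.0316; 0.0316 0.2821]
step 2: x^-=[0.5401, -0.6863]  P^-=[0.5202 0.0907; 0.0907 0.3921]  H_jac=[0.8576 0.0000; 0.0000 0.6337]  S=[0.6826 0.0553; 0.0553 0.4475]  K=[0.6497 0.0482; 0.0697 0.5467]  nu=[-1.9443, -1.6136]  x^+=[-0.8007, -1.7039]  P^+=[0.2276 0.0282; 0.0282 0.2509]

H_jac[1,1] = 0.6337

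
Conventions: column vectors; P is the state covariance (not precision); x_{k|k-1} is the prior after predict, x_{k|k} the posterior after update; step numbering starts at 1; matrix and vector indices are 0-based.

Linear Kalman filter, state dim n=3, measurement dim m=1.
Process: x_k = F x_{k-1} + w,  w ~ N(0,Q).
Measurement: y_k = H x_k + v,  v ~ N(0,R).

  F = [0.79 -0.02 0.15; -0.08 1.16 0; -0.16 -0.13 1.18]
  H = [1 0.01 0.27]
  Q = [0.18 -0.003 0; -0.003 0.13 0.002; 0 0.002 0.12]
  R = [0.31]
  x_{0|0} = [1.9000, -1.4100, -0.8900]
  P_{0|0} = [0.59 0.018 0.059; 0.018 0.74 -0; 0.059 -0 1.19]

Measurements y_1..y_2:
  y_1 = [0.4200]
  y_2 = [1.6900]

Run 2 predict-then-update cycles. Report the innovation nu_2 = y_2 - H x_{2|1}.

step 1: x^-=[1.3957, -1.7876, -1.1709]  P^-=[0.5887 -0.0416 0.1898; -0.0416 1.1262 -0.1108; 0.1898 -0.1108 1.7830]  S=[1.1298]  K=[0.5660; -0.0534; 0.5931]  nu=[-0.6417]  x^+=[1.0325, -1.7534, -1.5515]  P^+=[0.2267 -0.0075 -0.1895; -0.0075 1.1230 -0.0750; -0.1895 -0.0750 1.3856]
step 2: x^-=[0.6180, -2.1165, -1.7680]  P^-=[0.3089 -0.0611 0.0514; -0.0611 1.6439 -0.2479; 0.0514 -0.2479 2.1684]  S=[0.8023]  K=[0.4015; -0.1390; 0.7907]  nu=[1.5705]  x^+=[1.2486, -2.3349, -0.5262]  P^+=[0.1795 -0.0163 -0.2033; -0.0163 1.6284 -0.1597; -0.2033 -0.1597 1.6668]

innov = [1.5705]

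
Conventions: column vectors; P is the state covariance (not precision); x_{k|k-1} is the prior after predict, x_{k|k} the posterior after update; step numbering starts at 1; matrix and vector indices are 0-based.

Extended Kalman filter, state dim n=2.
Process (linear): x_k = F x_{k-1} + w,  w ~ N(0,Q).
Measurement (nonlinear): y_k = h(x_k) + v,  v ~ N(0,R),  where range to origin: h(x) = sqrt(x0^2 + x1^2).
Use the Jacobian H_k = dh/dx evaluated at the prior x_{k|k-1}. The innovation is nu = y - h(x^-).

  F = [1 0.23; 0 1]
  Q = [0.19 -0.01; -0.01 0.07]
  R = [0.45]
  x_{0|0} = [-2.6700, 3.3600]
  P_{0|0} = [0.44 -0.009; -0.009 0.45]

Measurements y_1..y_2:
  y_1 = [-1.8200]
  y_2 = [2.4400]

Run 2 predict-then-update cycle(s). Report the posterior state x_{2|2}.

step 1: x^-=[-1.8972, 3.3600]  P^-=[0.6497 0.0845; 0.0845 0.5200]  H_jac=[-0.4917 0.8708]  S=[0.9290]  K=[-0.2646; 0.4427]  nu=[-5.6786]  x^+=[-0.3944, 0.8461]  P^+=[0.5846 0.1933; 0.1933 0.3379]
step 2: x^-=[-0.1998, 0.8461]  P^-=[0.8814 0.2611; 0.2611 0.4079]  H_jac=[-0.2298 0.9732]  S=[0.7662]  K=[0.0672; 0.4399]  nu=[1.5706]  x^+=[-0.0943, 1.5370]  P^+=[0.8780 0.2384; 0.2384 0.2597]

x_post = [-0.0943, 1.5370]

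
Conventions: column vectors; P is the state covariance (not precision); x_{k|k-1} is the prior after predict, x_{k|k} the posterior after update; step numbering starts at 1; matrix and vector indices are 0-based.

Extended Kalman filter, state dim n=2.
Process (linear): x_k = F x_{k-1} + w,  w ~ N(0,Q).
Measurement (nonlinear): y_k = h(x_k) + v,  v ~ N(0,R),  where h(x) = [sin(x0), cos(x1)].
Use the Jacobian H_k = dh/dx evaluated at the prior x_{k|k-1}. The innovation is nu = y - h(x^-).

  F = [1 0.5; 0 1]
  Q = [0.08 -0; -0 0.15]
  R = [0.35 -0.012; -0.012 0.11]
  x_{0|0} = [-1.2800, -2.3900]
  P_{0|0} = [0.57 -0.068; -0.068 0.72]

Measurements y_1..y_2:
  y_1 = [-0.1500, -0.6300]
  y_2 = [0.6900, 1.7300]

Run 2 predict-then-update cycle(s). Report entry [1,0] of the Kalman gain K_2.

step 1: x^-=[-2.4750, -2.3900]  P^-=[0.7620 0.2920; 0.2920 0.8700]  H_jac=[-0.7859 0.0000; 0.0000 0.6828]  S=[0.8207 -0.1687; -0.1687 0.5156]  K=[-0.6971 0.1586; -0.0459 1.1371]  nu=[0.4683, 0.1006]  x^+=[-2.7855, -2.2971]  P^+=[0.3129 0.0378; 0.0378 0.1840]
step 2: x^-=[-3.9341, -2.2971]  P^-=[0.4767 0.1298; 0.1298 0.3340]  H_jac=[-0.7021 0.0000; 0.0000 0.7476]  S=[0.5850 -0.0801; -0.0801 0.2967]  K=[-0.5476 0.1792; -0.0420 0.8303]  nu=[-0.0221, 2.3941]  x^+=[-3.4930, -0.3084]  P^+=[0.2760 0.0352; 0.0352 0.1228]

K[1,0] = -0.0420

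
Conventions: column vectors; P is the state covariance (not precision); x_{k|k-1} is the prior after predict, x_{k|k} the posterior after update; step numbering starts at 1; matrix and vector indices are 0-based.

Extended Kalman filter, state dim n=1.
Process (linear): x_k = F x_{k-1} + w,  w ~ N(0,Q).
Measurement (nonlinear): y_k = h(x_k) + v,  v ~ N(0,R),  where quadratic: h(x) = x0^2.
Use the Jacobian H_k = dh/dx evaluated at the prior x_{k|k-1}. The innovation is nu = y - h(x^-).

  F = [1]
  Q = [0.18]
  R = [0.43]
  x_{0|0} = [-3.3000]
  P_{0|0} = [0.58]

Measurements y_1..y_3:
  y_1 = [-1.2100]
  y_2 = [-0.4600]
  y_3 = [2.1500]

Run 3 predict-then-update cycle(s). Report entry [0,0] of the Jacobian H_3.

step 1: x^-=[-3.3000]  P^-=[0.7600]  H_jac=[-6.6000]  S=[33.5356]  K=[-0.1496]  nu=[-12.1000]  x^+=[-1.4902]  P^+=[0.0097]
step 2: x^-=[-1.4902]  P^-=[0.1897]  H_jac=[-2.9803]  S=[2.1154]  K=[-0.2673]  nu=[-2.6806]  x^+=[-0.7736]  P^+=[0.0386]
step 3: x^-=[-0.7736]  P^-=[0.2186]  H_jac=[-1.5471]  S=[0.9532]  K=[-0.3548]  nu=[1.5516]  x^+=[-1.3240]  P^+=[0.0986]

H_jac[0,0] = -1.5471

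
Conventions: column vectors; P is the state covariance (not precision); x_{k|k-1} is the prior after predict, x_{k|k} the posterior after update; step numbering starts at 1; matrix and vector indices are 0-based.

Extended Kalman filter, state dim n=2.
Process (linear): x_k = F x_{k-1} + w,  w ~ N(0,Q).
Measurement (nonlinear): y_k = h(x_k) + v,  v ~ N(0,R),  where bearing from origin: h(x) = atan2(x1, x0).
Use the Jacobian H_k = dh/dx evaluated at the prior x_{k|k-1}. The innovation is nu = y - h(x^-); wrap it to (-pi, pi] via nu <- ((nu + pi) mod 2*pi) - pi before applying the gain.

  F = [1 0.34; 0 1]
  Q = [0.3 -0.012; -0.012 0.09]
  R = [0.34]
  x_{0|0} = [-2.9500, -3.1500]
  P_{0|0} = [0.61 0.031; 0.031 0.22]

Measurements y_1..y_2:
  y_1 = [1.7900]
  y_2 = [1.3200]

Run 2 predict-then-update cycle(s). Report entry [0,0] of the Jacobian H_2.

H_jac[0,0] = 0.0737

step 1: x^-=[-4.0210, -3.1500]  P^-=[0.9565 0.0938; 0.0938 0.3100]  H_jac=[0.1207 -0.1541]  S=[0.3578]  K=[0.2823; -0.1019]  nu=[-2.0161]  x^+=[-4.5902, -2.9446]  P^+=[0.9280 0.1041; 0.1041 0.3063]
step 2: x^-=[-5.5914, -2.9446]  P^-=[1.3342 0.1962; 0.1962 0.3963]  H_jac=[0.0737 -0.1400]  S=[0.3510]  K=[0.2020; -0.1169]  nu=[-2.3063]  x^+=[-6.0573, -2.6751]  P^+=[1.3199 0.2045; 0.2045 0.3915]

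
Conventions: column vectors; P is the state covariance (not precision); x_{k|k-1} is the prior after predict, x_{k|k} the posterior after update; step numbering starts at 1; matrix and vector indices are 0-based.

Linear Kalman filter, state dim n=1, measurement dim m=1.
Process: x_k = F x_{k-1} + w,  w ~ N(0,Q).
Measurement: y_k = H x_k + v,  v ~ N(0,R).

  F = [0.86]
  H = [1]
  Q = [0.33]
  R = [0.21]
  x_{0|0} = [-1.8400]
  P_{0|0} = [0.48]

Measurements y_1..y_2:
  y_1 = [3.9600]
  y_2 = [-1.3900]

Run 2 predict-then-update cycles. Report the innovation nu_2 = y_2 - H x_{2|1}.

step 1: x^-=[-1.5824]  P^-=[0.6850]  S=[0.8950]  K=[0.7654]  nu=[5.5424]  x^+=[2.6596]  P^+=[0.1607]
step 2: x^-=[2.2872]  P^-=[0.4489]  S=[0.6589]  K=[0.6813]  nu=[-3.6772]  x^+=[-0.2180]  P^+=[0.1431]

innov = [-3.6772]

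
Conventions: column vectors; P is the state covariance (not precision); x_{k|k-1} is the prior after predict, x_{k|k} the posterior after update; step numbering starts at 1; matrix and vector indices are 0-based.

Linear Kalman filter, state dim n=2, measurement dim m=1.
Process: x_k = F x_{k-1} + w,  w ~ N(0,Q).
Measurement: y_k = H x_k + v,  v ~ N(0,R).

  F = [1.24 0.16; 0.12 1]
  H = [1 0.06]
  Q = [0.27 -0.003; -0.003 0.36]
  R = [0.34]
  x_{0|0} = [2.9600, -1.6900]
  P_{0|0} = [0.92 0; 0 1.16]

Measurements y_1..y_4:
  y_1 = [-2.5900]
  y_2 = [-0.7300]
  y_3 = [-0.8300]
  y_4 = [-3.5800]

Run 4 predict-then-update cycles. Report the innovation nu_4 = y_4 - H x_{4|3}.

step 1: x^-=[3.4000, -1.3348]  P^-=[1.7143 0.3195; 0.3195 1.5332]  S=[2.0981]  K=[0.8262; 0.1961]  nu=[-5.9099]  x^+=[-1.4827, -2.4939]  P^+=[0.2821 -0.0205; -0.0205 1.4525]
step 2: x^-=[-2.2375, -2.6718]  P^-=[0.7329 0.2456; 0.2456 1.8117]  S=[1.1089]  K=[0.6742; 0.3195]  nu=[1.6678]  x^+=[-1.1131, -2.1389]  P^+=[0.2288 0.0067; 0.0067 1.6985]
step 3: x^-=[-1.7224, -2.2724]  P^-=[0.6680 0.3113; 0.3113 2.0634]  S=[1.0528]  K=[0.6522; 0.4133]  nu=[1.0288]  x^+=[-1.0514, -1.8473]  P^+=[0.2201 0.0275; 0.0275 1.8836]
step 4: x^-=[-1.5993, -1.9734]  P^-=[0.6676 0.3658; 0.3658 2.2534]  S=[1.0596]  K=[0.6508; 0.4728]  nu=[-1.8623]  x^+=[-2.8112, -2.8539]  P^+=[0.2189 0.0398; 0.0398 2.0165]

innov = [-1.8623]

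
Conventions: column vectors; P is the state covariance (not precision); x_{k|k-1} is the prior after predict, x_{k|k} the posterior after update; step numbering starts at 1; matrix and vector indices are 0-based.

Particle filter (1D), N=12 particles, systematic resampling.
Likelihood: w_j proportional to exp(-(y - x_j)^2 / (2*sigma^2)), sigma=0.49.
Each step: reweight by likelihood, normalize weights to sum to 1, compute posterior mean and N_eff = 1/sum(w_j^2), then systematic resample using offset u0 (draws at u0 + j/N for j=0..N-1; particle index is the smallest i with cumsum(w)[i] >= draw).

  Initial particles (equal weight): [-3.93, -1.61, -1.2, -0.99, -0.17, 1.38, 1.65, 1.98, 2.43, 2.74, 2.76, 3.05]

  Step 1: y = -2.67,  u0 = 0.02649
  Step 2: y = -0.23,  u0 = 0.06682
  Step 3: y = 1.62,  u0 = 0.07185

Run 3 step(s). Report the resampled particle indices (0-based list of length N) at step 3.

resampled_idx = [6, 6, 7, 7, 8, 8, 9, 9, 10, 10, 11, 11]

step 1: w=[0.2495, 0.6558, 0.0756, 0.0191, 0.0000, 0.0000, 0.0000, 0.0000, 0.0000, 0.0000, 0.0000, 0.0000]  mean=-2.1460  Neff=2.0065  idx=[0, 0, 0, 1, 1, 1, 1, 1, 1, 1, 1, 2]
step 2: w=[0.0000, 0.0000, 0.0000, 0.0648, 0.0648, 0.0648, 0.0648, 0.0648, 0.0648, 0.0648, 0.0648, 0.4818]  mean=-1.4125  Neff=3.7641  idx=[4, 5, 6, 7, 9, 10, 11, 11, 11, 11, 11, 11]
step 3: w=[0.0009, 0.0009, 0.0009, 0.0009, 0.0009, 0.0009, 0.1657, 0.1657, 0.1657, 0.1657, 0.1657, 0.1657]  mean=-1.2023  Neff=6.0685  idx=[6, 6, 7, 7, 8, 8, 9, 9, 10, 10, 11, 11]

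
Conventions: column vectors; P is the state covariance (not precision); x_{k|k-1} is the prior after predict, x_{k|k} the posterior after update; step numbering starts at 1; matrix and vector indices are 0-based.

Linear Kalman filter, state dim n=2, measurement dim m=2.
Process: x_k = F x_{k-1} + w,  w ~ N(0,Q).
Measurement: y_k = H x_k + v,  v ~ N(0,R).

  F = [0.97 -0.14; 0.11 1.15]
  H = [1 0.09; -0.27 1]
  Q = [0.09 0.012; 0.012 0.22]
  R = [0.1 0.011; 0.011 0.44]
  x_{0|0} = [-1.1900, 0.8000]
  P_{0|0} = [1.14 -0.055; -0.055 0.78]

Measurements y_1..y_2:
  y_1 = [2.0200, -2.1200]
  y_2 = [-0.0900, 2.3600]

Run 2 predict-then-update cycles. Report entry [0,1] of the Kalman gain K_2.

step 1: x^-=[-1.2663, 0.7891]  P^-=[1.1929 -0.0524; -0.0524 1.2514]  S=[1.2935 -0.2496; -0.2496 1.8067]  K=[0.9026 -0.0826; 0.1867 0.7263]  nu=[3.2153, -3.2510]  x^+=[1.9042, -0.9718]  P^+=[0.0895 -0.0022; -0.0022 0.3210]
step 2: x^-=[1.9832, -0.9082]  P^-=[0.1812 -0.0326; -0.0326 0.6451]  S=[0.2805 -0.0117; -0.0117 1.1159]  K=[0.6326 -0.0664; 0.1152 0.5872]  nu=[-1.9914, 3.8036]  x^+=[0.4707, 1.0958]  P^+=[0.0630 -0.0053; -0.0053 0.2582]

K[0,1] = -0.0664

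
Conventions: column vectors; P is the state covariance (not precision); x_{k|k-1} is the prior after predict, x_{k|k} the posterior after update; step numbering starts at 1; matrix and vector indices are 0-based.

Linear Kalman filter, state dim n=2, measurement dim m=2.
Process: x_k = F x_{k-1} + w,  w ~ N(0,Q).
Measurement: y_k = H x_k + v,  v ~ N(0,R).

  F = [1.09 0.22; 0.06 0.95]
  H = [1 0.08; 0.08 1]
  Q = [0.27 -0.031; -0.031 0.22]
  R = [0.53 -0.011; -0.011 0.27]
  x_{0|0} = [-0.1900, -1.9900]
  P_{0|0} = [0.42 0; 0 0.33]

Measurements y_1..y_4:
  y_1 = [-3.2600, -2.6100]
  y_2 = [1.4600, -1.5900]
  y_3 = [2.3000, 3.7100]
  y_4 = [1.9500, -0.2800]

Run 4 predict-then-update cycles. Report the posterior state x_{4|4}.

x_post = [1.6161, 0.3624]

step 1: x^-=[-0.6449, -1.9019]  P^-=[0.7850 0.0654; 0.0654 0.5193]  S=[1.3288 0.1592; 0.1592 0.8048]  K=[0.5896 0.0427; 0.0025 0.6513]  nu=[-2.4629, -0.6565]  x^+=[-2.1250, -2.3356]  P^+=[0.3136 -0.0200; -0.0200 0.1774]
step 2: x^-=[-2.8301, -2.3463]  P^-=[0.6416 0.0056; 0.0056 0.3790]  S=[1.1749 0.0763; 0.0763 0.6540]  K=[0.5449 0.0235; -0.0072 0.5810]  nu=[4.4778, 0.9827]  x^+=[-0.3670, -1.8074]  P^+=[0.2904 -0.0229; -0.0229 0.1588]
step 3: x^-=[-0.7976, -1.7391]  P^-=[0.6117 -0.0028; -0.0028 0.3617]  S=[1.1436 0.0640; 0.0640 0.6352]  K=[0.5337 0.0188; -0.0091 0.5700]  nu=[3.2367, 5.5129]  x^+=[1.0333, 1.3741]  P^+=[0.2845 -0.0236; -0.0236 0.1559]
step 4: x^-=[1.4286, 1.3674]  P^-=[0.6043 -0.0045; -0.0045 0.3590]  S=[1.1359 0.0615; 0.0615 0.6322]  K=[0.5307 0.0177; -0.0095 0.5683]  nu=[0.4120, -1.7617]  x^+=[1.6161, 0.3624]  P^+=[0.2830 -0.0237; -0.0237 0.1554]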